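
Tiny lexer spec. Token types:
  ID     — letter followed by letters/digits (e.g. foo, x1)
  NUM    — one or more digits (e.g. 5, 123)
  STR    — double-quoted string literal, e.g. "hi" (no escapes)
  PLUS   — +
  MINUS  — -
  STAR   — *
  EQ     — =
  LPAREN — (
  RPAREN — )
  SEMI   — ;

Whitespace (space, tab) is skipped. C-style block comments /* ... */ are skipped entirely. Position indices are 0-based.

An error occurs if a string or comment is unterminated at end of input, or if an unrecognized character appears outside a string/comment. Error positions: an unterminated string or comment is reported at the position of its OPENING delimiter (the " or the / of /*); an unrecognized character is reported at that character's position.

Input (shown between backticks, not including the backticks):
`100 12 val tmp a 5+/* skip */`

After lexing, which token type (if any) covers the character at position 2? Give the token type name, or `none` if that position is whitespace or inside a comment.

pos=0: emit NUM '100' (now at pos=3)
pos=4: emit NUM '12' (now at pos=6)
pos=7: emit ID 'val' (now at pos=10)
pos=11: emit ID 'tmp' (now at pos=14)
pos=15: emit ID 'a' (now at pos=16)
pos=17: emit NUM '5' (now at pos=18)
pos=18: emit PLUS '+'
pos=19: enter COMMENT mode (saw '/*')
exit COMMENT mode (now at pos=29)
DONE. 7 tokens: [NUM, NUM, ID, ID, ID, NUM, PLUS]
Position 2: char is '0' -> NUM

Answer: NUM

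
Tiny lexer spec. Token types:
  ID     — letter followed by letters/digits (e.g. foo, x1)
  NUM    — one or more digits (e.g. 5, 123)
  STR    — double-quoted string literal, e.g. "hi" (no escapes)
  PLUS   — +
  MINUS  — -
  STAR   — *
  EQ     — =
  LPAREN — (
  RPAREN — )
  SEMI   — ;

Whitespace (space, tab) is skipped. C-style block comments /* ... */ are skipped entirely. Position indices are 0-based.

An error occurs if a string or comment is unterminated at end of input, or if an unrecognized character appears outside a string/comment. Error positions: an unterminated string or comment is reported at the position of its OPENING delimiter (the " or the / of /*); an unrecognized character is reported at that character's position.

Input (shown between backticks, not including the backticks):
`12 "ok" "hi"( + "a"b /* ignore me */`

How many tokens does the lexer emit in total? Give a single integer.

pos=0: emit NUM '12' (now at pos=2)
pos=3: enter STRING mode
pos=3: emit STR "ok" (now at pos=7)
pos=8: enter STRING mode
pos=8: emit STR "hi" (now at pos=12)
pos=12: emit LPAREN '('
pos=14: emit PLUS '+'
pos=16: enter STRING mode
pos=16: emit STR "a" (now at pos=19)
pos=19: emit ID 'b' (now at pos=20)
pos=21: enter COMMENT mode (saw '/*')
exit COMMENT mode (now at pos=36)
DONE. 7 tokens: [NUM, STR, STR, LPAREN, PLUS, STR, ID]

Answer: 7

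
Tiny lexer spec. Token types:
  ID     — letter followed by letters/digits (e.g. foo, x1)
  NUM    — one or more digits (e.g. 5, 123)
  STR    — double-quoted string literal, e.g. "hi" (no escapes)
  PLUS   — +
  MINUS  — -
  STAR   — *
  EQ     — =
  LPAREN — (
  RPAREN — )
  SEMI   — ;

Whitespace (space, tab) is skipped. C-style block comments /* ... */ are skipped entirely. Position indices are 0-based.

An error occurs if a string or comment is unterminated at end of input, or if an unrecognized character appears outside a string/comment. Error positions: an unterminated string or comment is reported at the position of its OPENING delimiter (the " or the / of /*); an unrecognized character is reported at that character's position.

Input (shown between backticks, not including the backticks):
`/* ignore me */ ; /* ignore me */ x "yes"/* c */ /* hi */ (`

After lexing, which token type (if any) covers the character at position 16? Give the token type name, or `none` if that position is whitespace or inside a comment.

pos=0: enter COMMENT mode (saw '/*')
exit COMMENT mode (now at pos=15)
pos=16: emit SEMI ';'
pos=18: enter COMMENT mode (saw '/*')
exit COMMENT mode (now at pos=33)
pos=34: emit ID 'x' (now at pos=35)
pos=36: enter STRING mode
pos=36: emit STR "yes" (now at pos=41)
pos=41: enter COMMENT mode (saw '/*')
exit COMMENT mode (now at pos=48)
pos=49: enter COMMENT mode (saw '/*')
exit COMMENT mode (now at pos=57)
pos=58: emit LPAREN '('
DONE. 4 tokens: [SEMI, ID, STR, LPAREN]
Position 16: char is ';' -> SEMI

Answer: SEMI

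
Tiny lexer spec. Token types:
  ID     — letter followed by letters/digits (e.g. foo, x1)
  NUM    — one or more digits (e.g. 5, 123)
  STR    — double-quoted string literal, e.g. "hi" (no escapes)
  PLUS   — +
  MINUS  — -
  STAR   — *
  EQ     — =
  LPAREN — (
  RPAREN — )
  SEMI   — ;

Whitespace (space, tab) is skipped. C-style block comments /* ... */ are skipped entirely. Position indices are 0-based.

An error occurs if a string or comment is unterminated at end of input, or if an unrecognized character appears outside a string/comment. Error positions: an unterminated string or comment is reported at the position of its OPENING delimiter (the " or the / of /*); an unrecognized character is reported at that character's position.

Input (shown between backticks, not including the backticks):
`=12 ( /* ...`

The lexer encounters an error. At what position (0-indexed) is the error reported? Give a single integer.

pos=0: emit EQ '='
pos=1: emit NUM '12' (now at pos=3)
pos=4: emit LPAREN '('
pos=6: enter COMMENT mode (saw '/*')
pos=6: ERROR — unterminated comment (reached EOF)

Answer: 6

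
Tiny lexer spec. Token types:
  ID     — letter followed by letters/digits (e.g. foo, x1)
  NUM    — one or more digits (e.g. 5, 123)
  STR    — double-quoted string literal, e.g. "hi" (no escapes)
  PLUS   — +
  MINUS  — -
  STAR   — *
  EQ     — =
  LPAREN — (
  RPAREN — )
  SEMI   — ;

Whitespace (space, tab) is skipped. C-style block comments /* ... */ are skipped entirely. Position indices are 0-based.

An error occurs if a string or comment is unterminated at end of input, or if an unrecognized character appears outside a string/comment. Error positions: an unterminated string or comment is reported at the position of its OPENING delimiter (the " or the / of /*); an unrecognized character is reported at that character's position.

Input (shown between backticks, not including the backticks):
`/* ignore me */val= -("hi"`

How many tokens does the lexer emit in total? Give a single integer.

pos=0: enter COMMENT mode (saw '/*')
exit COMMENT mode (now at pos=15)
pos=15: emit ID 'val' (now at pos=18)
pos=18: emit EQ '='
pos=20: emit MINUS '-'
pos=21: emit LPAREN '('
pos=22: enter STRING mode
pos=22: emit STR "hi" (now at pos=26)
DONE. 5 tokens: [ID, EQ, MINUS, LPAREN, STR]

Answer: 5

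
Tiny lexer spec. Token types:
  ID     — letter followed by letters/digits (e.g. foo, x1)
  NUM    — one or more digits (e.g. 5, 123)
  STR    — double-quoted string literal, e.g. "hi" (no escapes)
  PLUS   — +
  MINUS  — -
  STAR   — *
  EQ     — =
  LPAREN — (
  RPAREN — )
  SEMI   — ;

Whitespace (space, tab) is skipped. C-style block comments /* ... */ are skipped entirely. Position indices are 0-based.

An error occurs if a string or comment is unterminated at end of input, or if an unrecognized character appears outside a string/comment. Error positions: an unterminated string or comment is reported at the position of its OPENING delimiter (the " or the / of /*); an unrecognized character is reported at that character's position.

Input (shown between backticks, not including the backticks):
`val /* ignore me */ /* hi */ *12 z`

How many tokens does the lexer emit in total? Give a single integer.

Answer: 4

Derivation:
pos=0: emit ID 'val' (now at pos=3)
pos=4: enter COMMENT mode (saw '/*')
exit COMMENT mode (now at pos=19)
pos=20: enter COMMENT mode (saw '/*')
exit COMMENT mode (now at pos=28)
pos=29: emit STAR '*'
pos=30: emit NUM '12' (now at pos=32)
pos=33: emit ID 'z' (now at pos=34)
DONE. 4 tokens: [ID, STAR, NUM, ID]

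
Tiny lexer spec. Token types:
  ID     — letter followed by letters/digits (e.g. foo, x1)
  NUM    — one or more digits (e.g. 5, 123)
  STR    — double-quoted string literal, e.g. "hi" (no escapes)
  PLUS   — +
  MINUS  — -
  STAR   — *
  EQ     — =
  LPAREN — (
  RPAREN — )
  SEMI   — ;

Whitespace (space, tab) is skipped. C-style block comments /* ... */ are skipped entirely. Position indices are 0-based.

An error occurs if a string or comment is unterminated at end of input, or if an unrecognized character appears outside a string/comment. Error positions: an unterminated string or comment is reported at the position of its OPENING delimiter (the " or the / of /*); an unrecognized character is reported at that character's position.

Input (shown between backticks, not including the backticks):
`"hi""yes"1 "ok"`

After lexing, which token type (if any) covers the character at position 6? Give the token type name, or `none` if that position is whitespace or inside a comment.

Answer: STR

Derivation:
pos=0: enter STRING mode
pos=0: emit STR "hi" (now at pos=4)
pos=4: enter STRING mode
pos=4: emit STR "yes" (now at pos=9)
pos=9: emit NUM '1' (now at pos=10)
pos=11: enter STRING mode
pos=11: emit STR "ok" (now at pos=15)
DONE. 4 tokens: [STR, STR, NUM, STR]
Position 6: char is 'e' -> STR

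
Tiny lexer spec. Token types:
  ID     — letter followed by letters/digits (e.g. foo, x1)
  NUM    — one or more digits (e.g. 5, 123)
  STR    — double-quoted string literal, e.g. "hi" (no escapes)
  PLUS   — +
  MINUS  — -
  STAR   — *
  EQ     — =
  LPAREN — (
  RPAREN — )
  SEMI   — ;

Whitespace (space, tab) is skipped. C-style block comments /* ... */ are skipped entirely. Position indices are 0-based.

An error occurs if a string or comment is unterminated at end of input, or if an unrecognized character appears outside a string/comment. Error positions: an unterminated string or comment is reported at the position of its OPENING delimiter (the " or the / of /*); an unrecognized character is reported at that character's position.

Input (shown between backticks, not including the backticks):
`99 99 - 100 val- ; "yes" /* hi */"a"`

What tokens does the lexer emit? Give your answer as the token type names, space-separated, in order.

pos=0: emit NUM '99' (now at pos=2)
pos=3: emit NUM '99' (now at pos=5)
pos=6: emit MINUS '-'
pos=8: emit NUM '100' (now at pos=11)
pos=12: emit ID 'val' (now at pos=15)
pos=15: emit MINUS '-'
pos=17: emit SEMI ';'
pos=19: enter STRING mode
pos=19: emit STR "yes" (now at pos=24)
pos=25: enter COMMENT mode (saw '/*')
exit COMMENT mode (now at pos=33)
pos=33: enter STRING mode
pos=33: emit STR "a" (now at pos=36)
DONE. 9 tokens: [NUM, NUM, MINUS, NUM, ID, MINUS, SEMI, STR, STR]

Answer: NUM NUM MINUS NUM ID MINUS SEMI STR STR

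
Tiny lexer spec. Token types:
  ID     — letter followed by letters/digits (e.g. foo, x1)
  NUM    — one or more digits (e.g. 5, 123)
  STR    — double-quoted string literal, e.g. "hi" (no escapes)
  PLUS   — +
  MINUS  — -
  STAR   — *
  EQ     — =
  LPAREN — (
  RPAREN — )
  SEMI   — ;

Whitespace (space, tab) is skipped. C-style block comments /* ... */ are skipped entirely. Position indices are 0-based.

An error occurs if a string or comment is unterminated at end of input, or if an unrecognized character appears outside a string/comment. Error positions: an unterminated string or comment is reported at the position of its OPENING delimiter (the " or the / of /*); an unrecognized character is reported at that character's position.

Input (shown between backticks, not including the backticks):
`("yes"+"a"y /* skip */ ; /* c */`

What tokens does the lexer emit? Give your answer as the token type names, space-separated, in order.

Answer: LPAREN STR PLUS STR ID SEMI

Derivation:
pos=0: emit LPAREN '('
pos=1: enter STRING mode
pos=1: emit STR "yes" (now at pos=6)
pos=6: emit PLUS '+'
pos=7: enter STRING mode
pos=7: emit STR "a" (now at pos=10)
pos=10: emit ID 'y' (now at pos=11)
pos=12: enter COMMENT mode (saw '/*')
exit COMMENT mode (now at pos=22)
pos=23: emit SEMI ';'
pos=25: enter COMMENT mode (saw '/*')
exit COMMENT mode (now at pos=32)
DONE. 6 tokens: [LPAREN, STR, PLUS, STR, ID, SEMI]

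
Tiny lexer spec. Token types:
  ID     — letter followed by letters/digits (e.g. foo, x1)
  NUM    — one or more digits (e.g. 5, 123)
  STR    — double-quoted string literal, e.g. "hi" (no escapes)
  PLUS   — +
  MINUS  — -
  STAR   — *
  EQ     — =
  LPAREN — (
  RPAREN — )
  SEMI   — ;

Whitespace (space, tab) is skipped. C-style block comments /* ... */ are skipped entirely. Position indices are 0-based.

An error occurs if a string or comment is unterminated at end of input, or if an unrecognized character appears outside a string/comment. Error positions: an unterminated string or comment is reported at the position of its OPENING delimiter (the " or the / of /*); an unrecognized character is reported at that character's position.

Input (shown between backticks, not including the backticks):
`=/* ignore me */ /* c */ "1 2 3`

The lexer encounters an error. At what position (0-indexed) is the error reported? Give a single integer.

Answer: 25

Derivation:
pos=0: emit EQ '='
pos=1: enter COMMENT mode (saw '/*')
exit COMMENT mode (now at pos=16)
pos=17: enter COMMENT mode (saw '/*')
exit COMMENT mode (now at pos=24)
pos=25: enter STRING mode
pos=25: ERROR — unterminated string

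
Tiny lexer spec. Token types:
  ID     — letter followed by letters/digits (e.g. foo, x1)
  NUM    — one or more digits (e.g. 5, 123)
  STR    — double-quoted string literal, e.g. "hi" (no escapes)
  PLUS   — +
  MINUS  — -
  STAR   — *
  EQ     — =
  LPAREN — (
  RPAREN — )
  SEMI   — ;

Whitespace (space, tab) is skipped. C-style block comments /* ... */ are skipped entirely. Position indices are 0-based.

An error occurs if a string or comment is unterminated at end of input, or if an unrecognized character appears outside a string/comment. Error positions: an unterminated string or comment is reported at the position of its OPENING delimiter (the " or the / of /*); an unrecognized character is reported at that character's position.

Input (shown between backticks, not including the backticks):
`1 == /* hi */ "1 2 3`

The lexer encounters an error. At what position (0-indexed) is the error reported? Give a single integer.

pos=0: emit NUM '1' (now at pos=1)
pos=2: emit EQ '='
pos=3: emit EQ '='
pos=5: enter COMMENT mode (saw '/*')
exit COMMENT mode (now at pos=13)
pos=14: enter STRING mode
pos=14: ERROR — unterminated string

Answer: 14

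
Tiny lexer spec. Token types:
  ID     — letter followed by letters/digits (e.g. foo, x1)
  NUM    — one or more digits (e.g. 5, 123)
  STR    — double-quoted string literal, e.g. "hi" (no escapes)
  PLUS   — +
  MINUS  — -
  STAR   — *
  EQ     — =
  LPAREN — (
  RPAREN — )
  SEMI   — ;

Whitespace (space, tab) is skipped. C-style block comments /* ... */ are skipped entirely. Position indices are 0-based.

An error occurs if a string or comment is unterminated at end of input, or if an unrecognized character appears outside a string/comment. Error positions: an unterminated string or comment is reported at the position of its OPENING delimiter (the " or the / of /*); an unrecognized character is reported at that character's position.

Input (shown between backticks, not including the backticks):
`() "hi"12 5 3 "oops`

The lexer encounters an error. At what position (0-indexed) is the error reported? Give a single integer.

Answer: 14

Derivation:
pos=0: emit LPAREN '('
pos=1: emit RPAREN ')'
pos=3: enter STRING mode
pos=3: emit STR "hi" (now at pos=7)
pos=7: emit NUM '12' (now at pos=9)
pos=10: emit NUM '5' (now at pos=11)
pos=12: emit NUM '3' (now at pos=13)
pos=14: enter STRING mode
pos=14: ERROR — unterminated string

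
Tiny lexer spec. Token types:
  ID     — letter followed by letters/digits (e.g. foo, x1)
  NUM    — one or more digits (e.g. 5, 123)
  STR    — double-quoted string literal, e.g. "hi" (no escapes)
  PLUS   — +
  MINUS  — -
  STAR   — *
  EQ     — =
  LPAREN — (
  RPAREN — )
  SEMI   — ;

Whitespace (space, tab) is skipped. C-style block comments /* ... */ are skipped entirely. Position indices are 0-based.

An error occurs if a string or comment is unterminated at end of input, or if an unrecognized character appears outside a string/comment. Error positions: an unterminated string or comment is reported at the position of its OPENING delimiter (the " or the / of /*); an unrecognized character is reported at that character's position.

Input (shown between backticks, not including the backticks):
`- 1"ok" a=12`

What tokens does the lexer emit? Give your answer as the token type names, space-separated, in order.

pos=0: emit MINUS '-'
pos=2: emit NUM '1' (now at pos=3)
pos=3: enter STRING mode
pos=3: emit STR "ok" (now at pos=7)
pos=8: emit ID 'a' (now at pos=9)
pos=9: emit EQ '='
pos=10: emit NUM '12' (now at pos=12)
DONE. 6 tokens: [MINUS, NUM, STR, ID, EQ, NUM]

Answer: MINUS NUM STR ID EQ NUM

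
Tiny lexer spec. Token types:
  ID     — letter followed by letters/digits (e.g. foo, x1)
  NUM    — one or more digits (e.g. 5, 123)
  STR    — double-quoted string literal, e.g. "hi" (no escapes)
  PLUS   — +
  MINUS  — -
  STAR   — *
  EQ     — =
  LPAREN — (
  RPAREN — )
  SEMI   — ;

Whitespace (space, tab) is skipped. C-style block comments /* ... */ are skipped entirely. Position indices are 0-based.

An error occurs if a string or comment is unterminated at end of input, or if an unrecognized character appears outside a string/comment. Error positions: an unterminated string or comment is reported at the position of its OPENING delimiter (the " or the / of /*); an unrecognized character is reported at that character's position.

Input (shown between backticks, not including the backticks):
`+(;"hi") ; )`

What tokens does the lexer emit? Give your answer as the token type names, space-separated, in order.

pos=0: emit PLUS '+'
pos=1: emit LPAREN '('
pos=2: emit SEMI ';'
pos=3: enter STRING mode
pos=3: emit STR "hi" (now at pos=7)
pos=7: emit RPAREN ')'
pos=9: emit SEMI ';'
pos=11: emit RPAREN ')'
DONE. 7 tokens: [PLUS, LPAREN, SEMI, STR, RPAREN, SEMI, RPAREN]

Answer: PLUS LPAREN SEMI STR RPAREN SEMI RPAREN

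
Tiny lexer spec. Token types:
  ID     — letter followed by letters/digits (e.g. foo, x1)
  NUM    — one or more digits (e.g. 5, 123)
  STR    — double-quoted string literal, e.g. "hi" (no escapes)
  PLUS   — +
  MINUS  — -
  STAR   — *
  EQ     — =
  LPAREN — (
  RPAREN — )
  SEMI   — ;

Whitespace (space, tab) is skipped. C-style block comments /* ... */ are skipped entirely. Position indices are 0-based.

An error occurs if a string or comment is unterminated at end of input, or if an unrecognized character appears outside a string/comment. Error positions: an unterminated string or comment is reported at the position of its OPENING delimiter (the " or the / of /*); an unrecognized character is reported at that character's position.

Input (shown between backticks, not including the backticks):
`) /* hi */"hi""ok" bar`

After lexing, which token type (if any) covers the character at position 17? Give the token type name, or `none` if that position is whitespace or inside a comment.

pos=0: emit RPAREN ')'
pos=2: enter COMMENT mode (saw '/*')
exit COMMENT mode (now at pos=10)
pos=10: enter STRING mode
pos=10: emit STR "hi" (now at pos=14)
pos=14: enter STRING mode
pos=14: emit STR "ok" (now at pos=18)
pos=19: emit ID 'bar' (now at pos=22)
DONE. 4 tokens: [RPAREN, STR, STR, ID]
Position 17: char is '"' -> STR

Answer: STR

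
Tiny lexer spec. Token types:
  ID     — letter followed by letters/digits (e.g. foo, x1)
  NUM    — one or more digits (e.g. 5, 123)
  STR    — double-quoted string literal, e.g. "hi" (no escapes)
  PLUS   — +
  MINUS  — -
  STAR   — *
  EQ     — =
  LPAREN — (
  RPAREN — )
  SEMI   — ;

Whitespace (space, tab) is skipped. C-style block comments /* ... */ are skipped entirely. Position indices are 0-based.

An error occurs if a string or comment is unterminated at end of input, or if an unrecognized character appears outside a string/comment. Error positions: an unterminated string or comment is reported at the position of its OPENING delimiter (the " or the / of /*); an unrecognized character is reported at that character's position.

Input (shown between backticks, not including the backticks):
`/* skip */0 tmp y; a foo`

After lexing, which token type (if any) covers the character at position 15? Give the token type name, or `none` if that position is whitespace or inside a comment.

pos=0: enter COMMENT mode (saw '/*')
exit COMMENT mode (now at pos=10)
pos=10: emit NUM '0' (now at pos=11)
pos=12: emit ID 'tmp' (now at pos=15)
pos=16: emit ID 'y' (now at pos=17)
pos=17: emit SEMI ';'
pos=19: emit ID 'a' (now at pos=20)
pos=21: emit ID 'foo' (now at pos=24)
DONE. 6 tokens: [NUM, ID, ID, SEMI, ID, ID]
Position 15: char is ' ' -> none

Answer: none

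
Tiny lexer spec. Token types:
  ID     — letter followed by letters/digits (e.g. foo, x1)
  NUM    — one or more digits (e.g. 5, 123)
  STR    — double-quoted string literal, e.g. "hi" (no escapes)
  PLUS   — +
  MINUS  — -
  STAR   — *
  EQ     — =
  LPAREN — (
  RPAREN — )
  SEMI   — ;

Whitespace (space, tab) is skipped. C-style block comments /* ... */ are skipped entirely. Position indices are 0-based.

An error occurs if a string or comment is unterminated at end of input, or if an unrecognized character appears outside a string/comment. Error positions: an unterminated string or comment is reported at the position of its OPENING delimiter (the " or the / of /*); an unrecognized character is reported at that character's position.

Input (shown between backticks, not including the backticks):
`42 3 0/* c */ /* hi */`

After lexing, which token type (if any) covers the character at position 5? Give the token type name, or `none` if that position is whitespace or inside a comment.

Answer: NUM

Derivation:
pos=0: emit NUM '42' (now at pos=2)
pos=3: emit NUM '3' (now at pos=4)
pos=5: emit NUM '0' (now at pos=6)
pos=6: enter COMMENT mode (saw '/*')
exit COMMENT mode (now at pos=13)
pos=14: enter COMMENT mode (saw '/*')
exit COMMENT mode (now at pos=22)
DONE. 3 tokens: [NUM, NUM, NUM]
Position 5: char is '0' -> NUM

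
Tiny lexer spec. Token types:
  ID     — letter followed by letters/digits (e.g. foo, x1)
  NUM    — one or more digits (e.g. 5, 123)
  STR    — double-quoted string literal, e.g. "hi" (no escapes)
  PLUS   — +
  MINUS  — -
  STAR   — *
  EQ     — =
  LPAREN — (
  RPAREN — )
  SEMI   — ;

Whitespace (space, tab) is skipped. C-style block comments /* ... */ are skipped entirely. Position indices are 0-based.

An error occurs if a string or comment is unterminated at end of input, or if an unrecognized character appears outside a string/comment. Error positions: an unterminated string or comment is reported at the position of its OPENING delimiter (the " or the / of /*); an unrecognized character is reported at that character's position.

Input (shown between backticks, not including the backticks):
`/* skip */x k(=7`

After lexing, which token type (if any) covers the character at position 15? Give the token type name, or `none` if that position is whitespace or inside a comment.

Answer: NUM

Derivation:
pos=0: enter COMMENT mode (saw '/*')
exit COMMENT mode (now at pos=10)
pos=10: emit ID 'x' (now at pos=11)
pos=12: emit ID 'k' (now at pos=13)
pos=13: emit LPAREN '('
pos=14: emit EQ '='
pos=15: emit NUM '7' (now at pos=16)
DONE. 5 tokens: [ID, ID, LPAREN, EQ, NUM]
Position 15: char is '7' -> NUM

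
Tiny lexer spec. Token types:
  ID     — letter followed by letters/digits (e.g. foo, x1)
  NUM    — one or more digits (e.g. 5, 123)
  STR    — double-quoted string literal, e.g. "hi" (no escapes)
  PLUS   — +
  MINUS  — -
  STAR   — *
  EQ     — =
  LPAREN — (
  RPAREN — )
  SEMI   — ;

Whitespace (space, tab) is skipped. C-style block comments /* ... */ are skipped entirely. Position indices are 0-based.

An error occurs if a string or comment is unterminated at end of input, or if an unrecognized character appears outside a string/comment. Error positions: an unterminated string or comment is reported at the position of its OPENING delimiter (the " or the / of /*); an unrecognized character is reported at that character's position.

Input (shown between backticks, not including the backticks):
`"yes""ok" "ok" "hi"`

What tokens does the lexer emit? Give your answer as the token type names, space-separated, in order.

Answer: STR STR STR STR

Derivation:
pos=0: enter STRING mode
pos=0: emit STR "yes" (now at pos=5)
pos=5: enter STRING mode
pos=5: emit STR "ok" (now at pos=9)
pos=10: enter STRING mode
pos=10: emit STR "ok" (now at pos=14)
pos=15: enter STRING mode
pos=15: emit STR "hi" (now at pos=19)
DONE. 4 tokens: [STR, STR, STR, STR]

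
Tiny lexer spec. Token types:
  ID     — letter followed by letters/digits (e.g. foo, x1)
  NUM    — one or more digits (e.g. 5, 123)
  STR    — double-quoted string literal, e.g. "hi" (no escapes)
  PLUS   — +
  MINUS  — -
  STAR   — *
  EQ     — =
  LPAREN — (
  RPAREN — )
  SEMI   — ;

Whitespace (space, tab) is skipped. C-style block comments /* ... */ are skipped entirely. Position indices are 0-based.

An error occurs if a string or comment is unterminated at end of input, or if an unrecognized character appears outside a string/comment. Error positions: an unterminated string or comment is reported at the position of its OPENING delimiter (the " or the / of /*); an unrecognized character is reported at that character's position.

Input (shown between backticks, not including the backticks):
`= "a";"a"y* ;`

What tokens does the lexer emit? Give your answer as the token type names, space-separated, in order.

Answer: EQ STR SEMI STR ID STAR SEMI

Derivation:
pos=0: emit EQ '='
pos=2: enter STRING mode
pos=2: emit STR "a" (now at pos=5)
pos=5: emit SEMI ';'
pos=6: enter STRING mode
pos=6: emit STR "a" (now at pos=9)
pos=9: emit ID 'y' (now at pos=10)
pos=10: emit STAR '*'
pos=12: emit SEMI ';'
DONE. 7 tokens: [EQ, STR, SEMI, STR, ID, STAR, SEMI]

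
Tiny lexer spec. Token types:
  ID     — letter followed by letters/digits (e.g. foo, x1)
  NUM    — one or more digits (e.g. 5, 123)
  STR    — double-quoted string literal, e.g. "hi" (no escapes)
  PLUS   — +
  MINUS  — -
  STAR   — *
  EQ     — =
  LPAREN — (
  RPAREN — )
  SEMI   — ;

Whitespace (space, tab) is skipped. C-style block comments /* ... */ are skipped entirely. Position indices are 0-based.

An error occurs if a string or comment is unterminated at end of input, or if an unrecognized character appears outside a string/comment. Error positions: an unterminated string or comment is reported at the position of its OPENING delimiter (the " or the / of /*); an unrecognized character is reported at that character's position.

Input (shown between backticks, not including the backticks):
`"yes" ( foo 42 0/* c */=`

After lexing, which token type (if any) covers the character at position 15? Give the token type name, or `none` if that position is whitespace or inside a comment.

pos=0: enter STRING mode
pos=0: emit STR "yes" (now at pos=5)
pos=6: emit LPAREN '('
pos=8: emit ID 'foo' (now at pos=11)
pos=12: emit NUM '42' (now at pos=14)
pos=15: emit NUM '0' (now at pos=16)
pos=16: enter COMMENT mode (saw '/*')
exit COMMENT mode (now at pos=23)
pos=23: emit EQ '='
DONE. 6 tokens: [STR, LPAREN, ID, NUM, NUM, EQ]
Position 15: char is '0' -> NUM

Answer: NUM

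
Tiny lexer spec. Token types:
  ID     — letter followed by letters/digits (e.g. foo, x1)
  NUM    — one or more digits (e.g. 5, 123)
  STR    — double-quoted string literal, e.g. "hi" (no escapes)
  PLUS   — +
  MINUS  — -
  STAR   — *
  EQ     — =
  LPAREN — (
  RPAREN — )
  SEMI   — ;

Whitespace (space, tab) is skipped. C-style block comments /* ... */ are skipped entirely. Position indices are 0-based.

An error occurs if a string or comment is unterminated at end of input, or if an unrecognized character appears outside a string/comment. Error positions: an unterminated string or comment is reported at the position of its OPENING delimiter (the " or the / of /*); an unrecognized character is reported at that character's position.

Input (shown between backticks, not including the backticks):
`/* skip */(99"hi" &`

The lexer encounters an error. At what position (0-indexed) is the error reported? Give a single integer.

Answer: 18

Derivation:
pos=0: enter COMMENT mode (saw '/*')
exit COMMENT mode (now at pos=10)
pos=10: emit LPAREN '('
pos=11: emit NUM '99' (now at pos=13)
pos=13: enter STRING mode
pos=13: emit STR "hi" (now at pos=17)
pos=18: ERROR — unrecognized char '&'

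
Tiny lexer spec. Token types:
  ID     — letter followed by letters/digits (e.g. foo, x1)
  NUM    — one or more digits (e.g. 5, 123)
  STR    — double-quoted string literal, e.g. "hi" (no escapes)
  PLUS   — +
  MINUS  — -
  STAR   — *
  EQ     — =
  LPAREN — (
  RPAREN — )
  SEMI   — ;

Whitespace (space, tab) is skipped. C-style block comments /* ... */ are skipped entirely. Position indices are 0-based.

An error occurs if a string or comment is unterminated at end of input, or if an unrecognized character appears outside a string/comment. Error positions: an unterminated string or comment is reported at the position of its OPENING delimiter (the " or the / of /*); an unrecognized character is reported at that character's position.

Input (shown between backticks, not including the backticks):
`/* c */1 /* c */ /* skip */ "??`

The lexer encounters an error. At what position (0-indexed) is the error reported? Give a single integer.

Answer: 28

Derivation:
pos=0: enter COMMENT mode (saw '/*')
exit COMMENT mode (now at pos=7)
pos=7: emit NUM '1' (now at pos=8)
pos=9: enter COMMENT mode (saw '/*')
exit COMMENT mode (now at pos=16)
pos=17: enter COMMENT mode (saw '/*')
exit COMMENT mode (now at pos=27)
pos=28: enter STRING mode
pos=28: ERROR — unterminated string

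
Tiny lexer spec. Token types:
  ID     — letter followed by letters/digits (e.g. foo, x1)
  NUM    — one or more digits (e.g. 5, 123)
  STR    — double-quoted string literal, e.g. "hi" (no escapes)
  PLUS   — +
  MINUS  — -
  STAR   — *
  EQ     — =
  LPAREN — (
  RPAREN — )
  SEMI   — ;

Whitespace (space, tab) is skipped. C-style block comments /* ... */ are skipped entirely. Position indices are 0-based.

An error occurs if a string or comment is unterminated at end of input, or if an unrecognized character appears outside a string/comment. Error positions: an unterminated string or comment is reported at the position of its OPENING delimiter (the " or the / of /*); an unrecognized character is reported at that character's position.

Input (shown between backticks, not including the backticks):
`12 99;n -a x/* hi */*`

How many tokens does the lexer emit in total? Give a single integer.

Answer: 8

Derivation:
pos=0: emit NUM '12' (now at pos=2)
pos=3: emit NUM '99' (now at pos=5)
pos=5: emit SEMI ';'
pos=6: emit ID 'n' (now at pos=7)
pos=8: emit MINUS '-'
pos=9: emit ID 'a' (now at pos=10)
pos=11: emit ID 'x' (now at pos=12)
pos=12: enter COMMENT mode (saw '/*')
exit COMMENT mode (now at pos=20)
pos=20: emit STAR '*'
DONE. 8 tokens: [NUM, NUM, SEMI, ID, MINUS, ID, ID, STAR]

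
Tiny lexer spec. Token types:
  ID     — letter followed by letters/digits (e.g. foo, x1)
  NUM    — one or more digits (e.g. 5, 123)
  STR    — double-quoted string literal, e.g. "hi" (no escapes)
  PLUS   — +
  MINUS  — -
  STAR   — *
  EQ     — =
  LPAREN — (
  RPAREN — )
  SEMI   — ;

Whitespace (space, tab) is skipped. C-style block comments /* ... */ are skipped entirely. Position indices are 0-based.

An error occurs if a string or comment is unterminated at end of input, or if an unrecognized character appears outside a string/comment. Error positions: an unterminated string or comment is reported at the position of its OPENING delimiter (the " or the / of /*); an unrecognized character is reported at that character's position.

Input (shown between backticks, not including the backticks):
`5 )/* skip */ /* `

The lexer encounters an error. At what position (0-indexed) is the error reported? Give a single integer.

Answer: 14

Derivation:
pos=0: emit NUM '5' (now at pos=1)
pos=2: emit RPAREN ')'
pos=3: enter COMMENT mode (saw '/*')
exit COMMENT mode (now at pos=13)
pos=14: enter COMMENT mode (saw '/*')
pos=14: ERROR — unterminated comment (reached EOF)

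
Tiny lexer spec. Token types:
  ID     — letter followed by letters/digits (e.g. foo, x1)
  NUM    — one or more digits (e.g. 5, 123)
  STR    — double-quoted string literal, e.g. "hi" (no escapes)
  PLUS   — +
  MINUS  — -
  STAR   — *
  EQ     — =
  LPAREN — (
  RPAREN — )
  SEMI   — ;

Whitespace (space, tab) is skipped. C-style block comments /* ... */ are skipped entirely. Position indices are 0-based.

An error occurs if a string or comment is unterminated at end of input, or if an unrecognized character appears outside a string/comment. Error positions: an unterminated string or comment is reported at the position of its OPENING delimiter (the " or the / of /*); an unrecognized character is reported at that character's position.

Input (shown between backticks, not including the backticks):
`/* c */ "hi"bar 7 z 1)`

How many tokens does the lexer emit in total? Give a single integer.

pos=0: enter COMMENT mode (saw '/*')
exit COMMENT mode (now at pos=7)
pos=8: enter STRING mode
pos=8: emit STR "hi" (now at pos=12)
pos=12: emit ID 'bar' (now at pos=15)
pos=16: emit NUM '7' (now at pos=17)
pos=18: emit ID 'z' (now at pos=19)
pos=20: emit NUM '1' (now at pos=21)
pos=21: emit RPAREN ')'
DONE. 6 tokens: [STR, ID, NUM, ID, NUM, RPAREN]

Answer: 6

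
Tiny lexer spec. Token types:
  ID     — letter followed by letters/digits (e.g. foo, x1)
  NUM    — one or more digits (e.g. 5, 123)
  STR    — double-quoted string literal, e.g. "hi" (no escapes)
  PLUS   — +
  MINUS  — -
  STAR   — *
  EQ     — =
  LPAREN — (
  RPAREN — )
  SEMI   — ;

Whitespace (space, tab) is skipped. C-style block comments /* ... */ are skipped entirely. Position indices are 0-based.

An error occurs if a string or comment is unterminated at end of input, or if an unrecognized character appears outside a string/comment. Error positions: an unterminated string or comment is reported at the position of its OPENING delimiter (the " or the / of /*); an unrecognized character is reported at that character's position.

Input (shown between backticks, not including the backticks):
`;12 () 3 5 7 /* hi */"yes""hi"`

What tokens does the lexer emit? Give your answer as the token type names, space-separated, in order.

Answer: SEMI NUM LPAREN RPAREN NUM NUM NUM STR STR

Derivation:
pos=0: emit SEMI ';'
pos=1: emit NUM '12' (now at pos=3)
pos=4: emit LPAREN '('
pos=5: emit RPAREN ')'
pos=7: emit NUM '3' (now at pos=8)
pos=9: emit NUM '5' (now at pos=10)
pos=11: emit NUM '7' (now at pos=12)
pos=13: enter COMMENT mode (saw '/*')
exit COMMENT mode (now at pos=21)
pos=21: enter STRING mode
pos=21: emit STR "yes" (now at pos=26)
pos=26: enter STRING mode
pos=26: emit STR "hi" (now at pos=30)
DONE. 9 tokens: [SEMI, NUM, LPAREN, RPAREN, NUM, NUM, NUM, STR, STR]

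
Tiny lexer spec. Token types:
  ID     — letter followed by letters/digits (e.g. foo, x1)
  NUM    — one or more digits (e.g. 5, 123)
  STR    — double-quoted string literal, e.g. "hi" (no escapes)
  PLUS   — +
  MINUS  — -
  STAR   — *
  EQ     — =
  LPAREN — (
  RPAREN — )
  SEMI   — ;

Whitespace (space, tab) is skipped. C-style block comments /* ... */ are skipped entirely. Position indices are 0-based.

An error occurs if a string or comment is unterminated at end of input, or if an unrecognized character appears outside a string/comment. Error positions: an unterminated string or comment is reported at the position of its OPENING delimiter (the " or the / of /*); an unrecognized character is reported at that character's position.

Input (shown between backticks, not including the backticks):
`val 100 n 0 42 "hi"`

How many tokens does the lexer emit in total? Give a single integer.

pos=0: emit ID 'val' (now at pos=3)
pos=4: emit NUM '100' (now at pos=7)
pos=8: emit ID 'n' (now at pos=9)
pos=10: emit NUM '0' (now at pos=11)
pos=12: emit NUM '42' (now at pos=14)
pos=15: enter STRING mode
pos=15: emit STR "hi" (now at pos=19)
DONE. 6 tokens: [ID, NUM, ID, NUM, NUM, STR]

Answer: 6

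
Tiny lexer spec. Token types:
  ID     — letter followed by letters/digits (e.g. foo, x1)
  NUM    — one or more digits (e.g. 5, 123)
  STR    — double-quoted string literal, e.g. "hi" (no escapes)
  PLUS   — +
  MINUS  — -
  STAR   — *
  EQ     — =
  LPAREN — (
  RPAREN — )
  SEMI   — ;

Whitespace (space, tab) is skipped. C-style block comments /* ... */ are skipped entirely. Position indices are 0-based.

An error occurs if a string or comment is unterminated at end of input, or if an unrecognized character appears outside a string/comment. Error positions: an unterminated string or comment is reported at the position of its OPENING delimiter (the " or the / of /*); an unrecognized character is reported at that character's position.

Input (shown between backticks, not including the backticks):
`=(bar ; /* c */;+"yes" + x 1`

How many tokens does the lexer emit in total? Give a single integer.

Answer: 10

Derivation:
pos=0: emit EQ '='
pos=1: emit LPAREN '('
pos=2: emit ID 'bar' (now at pos=5)
pos=6: emit SEMI ';'
pos=8: enter COMMENT mode (saw '/*')
exit COMMENT mode (now at pos=15)
pos=15: emit SEMI ';'
pos=16: emit PLUS '+'
pos=17: enter STRING mode
pos=17: emit STR "yes" (now at pos=22)
pos=23: emit PLUS '+'
pos=25: emit ID 'x' (now at pos=26)
pos=27: emit NUM '1' (now at pos=28)
DONE. 10 tokens: [EQ, LPAREN, ID, SEMI, SEMI, PLUS, STR, PLUS, ID, NUM]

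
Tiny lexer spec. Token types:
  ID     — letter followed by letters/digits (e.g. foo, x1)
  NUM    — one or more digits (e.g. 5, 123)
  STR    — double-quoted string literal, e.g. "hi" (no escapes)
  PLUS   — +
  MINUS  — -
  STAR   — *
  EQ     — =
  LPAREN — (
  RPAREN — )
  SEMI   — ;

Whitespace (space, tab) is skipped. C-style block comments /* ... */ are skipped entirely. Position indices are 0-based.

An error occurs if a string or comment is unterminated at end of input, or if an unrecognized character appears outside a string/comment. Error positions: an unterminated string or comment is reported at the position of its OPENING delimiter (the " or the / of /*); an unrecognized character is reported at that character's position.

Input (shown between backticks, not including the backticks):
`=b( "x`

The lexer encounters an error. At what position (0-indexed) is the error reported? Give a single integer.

Answer: 4

Derivation:
pos=0: emit EQ '='
pos=1: emit ID 'b' (now at pos=2)
pos=2: emit LPAREN '('
pos=4: enter STRING mode
pos=4: ERROR — unterminated string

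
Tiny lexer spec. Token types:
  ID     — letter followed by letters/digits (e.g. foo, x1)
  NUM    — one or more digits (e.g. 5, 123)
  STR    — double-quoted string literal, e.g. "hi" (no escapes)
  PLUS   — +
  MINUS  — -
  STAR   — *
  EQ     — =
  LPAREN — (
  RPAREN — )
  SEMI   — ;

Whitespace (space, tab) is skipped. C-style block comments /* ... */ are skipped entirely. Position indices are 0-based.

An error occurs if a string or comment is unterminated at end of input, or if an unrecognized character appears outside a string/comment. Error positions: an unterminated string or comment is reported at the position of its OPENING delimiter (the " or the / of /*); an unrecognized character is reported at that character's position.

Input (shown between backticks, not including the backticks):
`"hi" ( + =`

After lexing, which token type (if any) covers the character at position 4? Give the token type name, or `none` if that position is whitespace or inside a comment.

Answer: none

Derivation:
pos=0: enter STRING mode
pos=0: emit STR "hi" (now at pos=4)
pos=5: emit LPAREN '('
pos=7: emit PLUS '+'
pos=9: emit EQ '='
DONE. 4 tokens: [STR, LPAREN, PLUS, EQ]
Position 4: char is ' ' -> none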